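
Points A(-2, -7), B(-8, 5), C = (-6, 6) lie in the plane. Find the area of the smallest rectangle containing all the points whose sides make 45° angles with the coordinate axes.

In coordinates u = x + y, v = x − y the rectangle is axis-aligned; the map (x,y)→(u,v) scales areas by 2.
u-values: -9, -3, 0; range = 0 − (-9) = 9.
v-values: 5, -13, -12; range = 5 − (-13) = 18.
Area = (9 × 18) / 2 = 81.

81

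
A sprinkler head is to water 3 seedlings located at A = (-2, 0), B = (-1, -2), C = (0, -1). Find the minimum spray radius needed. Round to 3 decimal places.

1.179

Side lengths²: AB² = 5, AC² = 5, BC² = 2.
Since AC² = 5 < 5 + 2 = 7, the triangle is acute, so the smallest enclosing circle is the circumcircle.
Circumcentre = (-7/6, -5/6), r² = 25/18.
r = √(25/18) ≈ 1.179.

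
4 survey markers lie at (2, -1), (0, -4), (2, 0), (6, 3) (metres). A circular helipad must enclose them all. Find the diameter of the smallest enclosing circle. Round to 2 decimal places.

9.22

A smallest enclosing disk is always determined by at most three of the input points on its boundary.
The farthest pair is (0, -4)–(6, 3) with squared distance 85. The circle on this segment as diameter has centre (3, -0.5) and r² = 85/4 = 21.25.
Check (2, -1): distance² to centre = 1.25 ≤ 21.25, so it lies inside.
All remaining points lie in this disk, and no smaller disk contains both endpoints, so this is the minimum enclosing circle.
Diameter = 2r = 2√(21.25) ≈ 9.22.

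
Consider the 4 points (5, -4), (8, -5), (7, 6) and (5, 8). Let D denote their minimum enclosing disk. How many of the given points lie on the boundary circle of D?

The minimum enclosing circle of a finite set is fixed by two of the points (as a diameter) or three (as a circumcircle).
The farthest pair is (8, -5)–(5, 8) with squared distance 178. The circle on this segment as diameter has centre (6.5, 1.5) and r² = 178/4 = 44.5.
Check (5, -4): distance² to centre = 32.5 ≤ 44.5, so it lies inside.
All remaining points lie in this disk, and no smaller disk contains both endpoints, so this is the minimum enclosing circle.
The points at distance exactly r from the centre are (8, -5), (5, 8) — 2 points.

2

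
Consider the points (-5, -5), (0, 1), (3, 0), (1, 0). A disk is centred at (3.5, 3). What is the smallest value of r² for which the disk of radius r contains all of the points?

136.25

The required radius is the distance from (3.5, 3) to the farthest point.
Squared distances: 136.25, 16.25, 9.25, 15.25.
Maximum is 136.25, attained at (-5, -5).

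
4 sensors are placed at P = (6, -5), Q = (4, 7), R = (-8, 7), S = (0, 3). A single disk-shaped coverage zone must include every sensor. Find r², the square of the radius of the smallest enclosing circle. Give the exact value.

85

By Welzl's lemma the MEC is supported by two points (diametrically opposite) or three points (on a circumcircle).
The farthest pair is P–R with squared distance 340. The circle on this segment as diameter has centre (-1, 1) and r² = 340/4 = 85.
Check Q: distance² to centre = 61 ≤ 85, so it lies inside.
All remaining points lie in this disk, and no smaller disk contains both endpoints, so this is the minimum enclosing circle.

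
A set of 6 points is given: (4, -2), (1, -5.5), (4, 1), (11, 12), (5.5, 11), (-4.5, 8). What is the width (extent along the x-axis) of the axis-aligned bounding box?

max x = 11, min x = -4.5, so width = 15.5.

15.5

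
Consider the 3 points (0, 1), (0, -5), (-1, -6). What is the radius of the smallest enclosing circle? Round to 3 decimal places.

Call the three points A, B, C in the order given.
Side lengths²: AB² = 36, AC² = 50, BC² = 2.
Since AC² = 50 ≥ 36 + 2 = 38, the angle opposite AC is not acute, so the smallest enclosing circle has AC as diameter.
Centre = midpoint of AC = (-0.5, -2.5), r² = 50/4 = 12.5.
r = √(12.5) ≈ 3.536.

3.536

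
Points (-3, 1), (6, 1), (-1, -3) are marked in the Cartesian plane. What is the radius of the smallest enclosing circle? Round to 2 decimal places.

Call the three points A, B, C in the order given.
Side lengths²: AB² = 81, AC² = 20, BC² = 65.
Since AB² = 81 < 65 + 20 = 85, the triangle is acute, so the smallest enclosing circle is the circumcircle.
Circumcentre = (1.5, 0.75), r² = 20.3125.
r = √(20.3125) ≈ 4.51.

4.51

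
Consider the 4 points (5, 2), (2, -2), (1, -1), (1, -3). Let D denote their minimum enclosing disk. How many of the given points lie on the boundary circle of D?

The farthest pair is (5, 2)–(1, -3) with squared distance 41. The circle on this segment as diameter has centre (3, -0.5) and r² = 41/4 = 10.25.
Check (2, -2): distance² to centre = 3.25 ≤ 10.25, so it lies inside.
All remaining points lie in this disk, and no smaller disk contains both endpoints, so this is the minimum enclosing circle.
The points at distance exactly r from the centre are (5, 2), (1, -3) — 2 points.

2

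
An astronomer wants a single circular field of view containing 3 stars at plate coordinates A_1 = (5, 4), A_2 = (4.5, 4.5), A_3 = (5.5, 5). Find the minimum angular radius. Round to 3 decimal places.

Side lengths²: A_1A_2² = 0.5, A_1A_3² = 1.25, A_2A_3² = 1.25.
Since A_2A_3² = 1.25 < 1.25 + 0.5 = 1.75, the triangle is acute, so the smallest enclosing circle is the circumcircle.
Circumcentre = (61/12, 55/12), r² = 25/72.
r = √(25/72) ≈ 0.589.

0.589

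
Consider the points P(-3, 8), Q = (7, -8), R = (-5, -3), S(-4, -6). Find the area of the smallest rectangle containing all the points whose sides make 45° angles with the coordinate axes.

195

In coordinates u = x + y, v = x − y the rectangle is axis-aligned; the map (x,y)→(u,v) scales areas by 2.
u-values: 5, -1, -8, -10; range = 5 − (-10) = 15.
v-values: -11, 15, -2, 2; range = 15 − (-11) = 26.
Area = (15 × 26) / 2 = 195.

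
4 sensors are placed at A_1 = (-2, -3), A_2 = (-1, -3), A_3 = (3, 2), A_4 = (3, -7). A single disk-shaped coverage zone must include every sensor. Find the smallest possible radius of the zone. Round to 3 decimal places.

4.528

The minimum enclosing circle is determined by three boundary points: A_1, A_3, A_4.
Their circumcentre is (2.5, -2.5) with r² = 20.5.
The farthest remaining point A_2 is at distance² 12.5 ≤ 20.5.
r = √(20.5) ≈ 4.528.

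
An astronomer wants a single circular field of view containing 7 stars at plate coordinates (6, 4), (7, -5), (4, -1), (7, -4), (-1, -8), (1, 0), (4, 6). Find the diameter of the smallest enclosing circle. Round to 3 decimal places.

14.866

By Welzl's lemma the MEC is supported by two points (diametrically opposite) or three points (on a circumcircle).
The farthest pair is (-1, -8)–(4, 6) with squared distance 221. The circle on this segment as diameter has centre (1.5, -1) and r² = 221/4 = 55.25.
Check (6, 4): distance² to centre = 45.25 ≤ 55.25, so it lies inside.
All remaining points lie in this disk, and no smaller disk contains both endpoints, so this is the minimum enclosing circle.
Diameter = 2r = 2√(55.25) ≈ 14.866.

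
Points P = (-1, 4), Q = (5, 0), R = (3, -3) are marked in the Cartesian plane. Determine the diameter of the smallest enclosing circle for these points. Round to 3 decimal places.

Side lengths²: PQ² = 52, PR² = 65, QR² = 13.
Since PR² = 65 ≥ 52 + 13 = 65, the angle opposite PR is not acute, so the smallest enclosing circle has PR as diameter.
Centre = midpoint of PR = (1, 0.5), r² = 65/4 = 16.25.
Diameter = 2r = 2√(16.25) ≈ 8.062.

8.062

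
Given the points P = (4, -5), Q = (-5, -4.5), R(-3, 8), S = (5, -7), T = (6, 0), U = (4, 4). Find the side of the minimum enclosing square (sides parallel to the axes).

15

The bounding box has width 11 and height 15.
An axis-aligned square enclosing the set must have side ≥ max(width, height).
So the minimum side is max(11, 15) = 15.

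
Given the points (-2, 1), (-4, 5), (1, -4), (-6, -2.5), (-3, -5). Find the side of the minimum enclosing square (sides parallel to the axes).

The bounding box has width 7 and height 10.
An axis-aligned square enclosing the set must have side ≥ max(width, height).
So the minimum side is max(7, 10) = 10.

10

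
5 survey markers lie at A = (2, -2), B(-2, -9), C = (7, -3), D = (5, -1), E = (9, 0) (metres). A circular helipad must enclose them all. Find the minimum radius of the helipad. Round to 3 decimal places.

7.106

The minimum enclosing circle of a finite set is fixed by two of the points (as a diameter) or three (as a circumcircle).
The farthest pair is B–E with squared distance 202. The circle on this segment as diameter has centre (3.5, -4.5) and r² = 202/4 = 50.5.
Check A: distance² to centre = 8.5 ≤ 50.5, so it lies inside.
All remaining points lie in this disk, and no smaller disk contains both endpoints, so this is the minimum enclosing circle.
r = √(50.5) ≈ 7.106.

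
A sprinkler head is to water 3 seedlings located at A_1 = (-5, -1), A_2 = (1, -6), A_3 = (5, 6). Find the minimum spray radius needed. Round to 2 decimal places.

6.55

Side lengths²: A_1A_2² = 61, A_1A_3² = 149, A_2A_3² = 160.
Since A_2A_3² = 160 < 149 + 61 = 210, the triangle is acute, so the smallest enclosing circle is the circumcircle.
Circumcentre = (63/46, 25/46), r² = 45445/1058.
r = √(45445/1058) ≈ 6.55.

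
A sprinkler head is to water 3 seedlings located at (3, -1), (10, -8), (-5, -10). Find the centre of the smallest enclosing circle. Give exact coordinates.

Call the three points A, B, C in the order given.
Side lengths²: AB² = 98, AC² = 145, BC² = 229.
Since BC² = 229 < 145 + 98 = 243, the triangle is acute, so the smallest enclosing circle is the circumcircle.
Circumcentre = (83/34, -291/34), r² = 33205/578.
Centre = (83/34, -291/34).

(83/34, -291/34)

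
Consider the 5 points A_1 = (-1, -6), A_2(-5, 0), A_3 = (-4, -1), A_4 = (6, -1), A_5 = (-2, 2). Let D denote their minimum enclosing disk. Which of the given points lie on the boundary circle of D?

A_1, A_2, A_4

The minimum enclosing circle is determined by three boundary points: A_1, A_2, A_4.
Their circumcentre is (15/31, -21/31) with r² = 29341/961.
The farthest remaining point A_3 is at distance² 19421/961 ≤ 29341/961.
The points at distance exactly r from the centre are A_1, A_2, A_4 — 3 points.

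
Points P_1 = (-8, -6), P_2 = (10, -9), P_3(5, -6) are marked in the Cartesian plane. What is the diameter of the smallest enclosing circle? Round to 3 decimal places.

18.248

Side lengths²: P_1P_2² = 333, P_1P_3² = 169, P_2P_3² = 34.
Since P_1P_2² = 333 ≥ 169 + 34 = 203, the angle opposite P_1P_2 is not acute, so the smallest enclosing circle has P_1P_2 as diameter.
Centre = midpoint of P_1P_2 = (1, -7.5), r² = 333/4 = 83.25.
Diameter = 2r = 2√(83.25) ≈ 18.248.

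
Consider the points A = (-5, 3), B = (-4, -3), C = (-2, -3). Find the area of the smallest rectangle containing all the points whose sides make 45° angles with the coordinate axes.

22.5

In coordinates u = x + y, v = x − y the rectangle is axis-aligned; the map (x,y)→(u,v) scales areas by 2.
u-values: -2, -7, -5; range = -2 − (-7) = 5.
v-values: -8, -1, 1; range = 1 − (-8) = 9.
Area = (5 × 9) / 2 = 22.5.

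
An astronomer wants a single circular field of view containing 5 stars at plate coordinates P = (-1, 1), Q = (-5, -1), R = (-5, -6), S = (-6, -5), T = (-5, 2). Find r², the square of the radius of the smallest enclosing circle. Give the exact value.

17.265625

The minimum enclosing circle is determined by three boundary points: P, R, T.
Their circumcentre is (-3.875, -2) with r² = 17.265625.
The farthest remaining point S is at distance² 13.515625 ≤ 17.265625.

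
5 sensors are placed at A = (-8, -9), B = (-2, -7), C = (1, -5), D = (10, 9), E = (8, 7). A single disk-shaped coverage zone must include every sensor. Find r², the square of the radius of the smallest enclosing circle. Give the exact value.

The farthest pair is A–D with squared distance 648. The circle on this segment as diameter has centre (1, 0) and r² = 648/4 = 162.
Check B: distance² to centre = 58 ≤ 162, so it lies inside.
All remaining points lie in this disk, and no smaller disk contains both endpoints, so this is the minimum enclosing circle.

162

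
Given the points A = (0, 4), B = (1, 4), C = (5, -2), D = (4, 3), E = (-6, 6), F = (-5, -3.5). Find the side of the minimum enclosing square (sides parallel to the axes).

The bounding box has width 11 and height 9.5.
An axis-aligned square enclosing the set must have side ≥ max(width, height).
So the minimum side is max(11, 9.5) = 11.

11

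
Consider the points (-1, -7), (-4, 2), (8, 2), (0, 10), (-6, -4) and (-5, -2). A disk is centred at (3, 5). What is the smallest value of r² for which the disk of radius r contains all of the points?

The required radius is the distance from (3, 5) to the farthest point.
Squared distances: 160, 58, 34, 34, 162, 113.
Maximum is 162, attained at (-6, -4).

162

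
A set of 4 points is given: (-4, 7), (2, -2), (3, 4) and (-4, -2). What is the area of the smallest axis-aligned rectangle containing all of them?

63

x ranges over [-4, 3], width 7.
y ranges over [-2, 7], height 9.
Area = 7 × 9 = 63.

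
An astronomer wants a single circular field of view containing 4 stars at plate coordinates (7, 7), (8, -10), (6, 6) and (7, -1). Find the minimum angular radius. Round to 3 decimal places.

8.515

By Welzl's lemma the MEC is supported by two points (diametrically opposite) or three points (on a circumcircle).
The farthest pair is (7, 7)–(8, -10) with squared distance 290. The circle on this segment as diameter has centre (7.5, -1.5) and r² = 290/4 = 72.5.
Check (6, 6): distance² to centre = 58.5 ≤ 72.5, so it lies inside.
All remaining points lie in this disk, and no smaller disk contains both endpoints, so this is the minimum enclosing circle.
r = √(72.5) ≈ 8.515.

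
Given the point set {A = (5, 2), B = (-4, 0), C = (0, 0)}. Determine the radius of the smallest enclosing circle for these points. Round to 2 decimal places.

4.61

Side lengths²: AB² = 85, AC² = 29, BC² = 16.
Since AB² = 85 ≥ 29 + 16 = 45, the angle opposite AB is not acute, so the smallest enclosing circle has AB as diameter.
Centre = midpoint of AB = (0.5, 1), r² = 85/4 = 21.25.
r = √(21.25) ≈ 4.61.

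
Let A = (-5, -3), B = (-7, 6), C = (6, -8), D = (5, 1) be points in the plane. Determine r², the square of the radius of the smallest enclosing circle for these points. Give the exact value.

91.25

A smallest enclosing disk is always determined by at most three of the input points on its boundary.
The farthest pair is B–C with squared distance 365. The circle on this segment as diameter has centre (-0.5, -1) and r² = 365/4 = 91.25.
Check A: distance² to centre = 24.25 ≤ 91.25, so it lies inside.
All remaining points lie in this disk, and no smaller disk contains both endpoints, so this is the minimum enclosing circle.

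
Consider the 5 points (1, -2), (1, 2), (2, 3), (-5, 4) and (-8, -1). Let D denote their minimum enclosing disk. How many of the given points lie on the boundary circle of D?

2

The farthest pair is (2, 3)–(-8, -1) with squared distance 116. The circle on this segment as diameter has centre (-3, 1) and r² = 116/4 = 29.
Check (1, -2): distance² to centre = 25 ≤ 29, so it lies inside.
All remaining points lie in this disk, and no smaller disk contains both endpoints, so this is the minimum enclosing circle.
The points at distance exactly r from the centre are (2, 3), (-8, -1) — 2 points.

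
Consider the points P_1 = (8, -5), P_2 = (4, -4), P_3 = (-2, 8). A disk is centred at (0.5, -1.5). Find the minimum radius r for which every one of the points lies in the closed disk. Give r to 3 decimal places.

The required radius is the distance from (0.5, -1.5) to the farthest point.
Squared distances: 68.5, 18.5, 96.5.
Maximum is 96.5, attained at P_3.
r = √(96.5) ≈ 9.823.

9.823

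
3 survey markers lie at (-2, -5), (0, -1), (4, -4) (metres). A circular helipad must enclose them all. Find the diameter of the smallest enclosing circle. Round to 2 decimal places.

Call the three points A, B, C in the order given.
Side lengths²: AB² = 20, AC² = 37, BC² = 25.
Since AC² = 37 < 25 + 20 = 45, the triangle is acute, so the smallest enclosing circle is the circumcircle.
Circumcentre = (10/11, -87/22), r² = 4625/484.
Diameter = 2r = 2√(4625/484) ≈ 6.18.

6.18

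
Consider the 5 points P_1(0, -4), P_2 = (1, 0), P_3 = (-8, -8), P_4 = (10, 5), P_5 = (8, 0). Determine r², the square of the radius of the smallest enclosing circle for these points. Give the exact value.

123.25

By Welzl's lemma the MEC is supported by two points (diametrically opposite) or three points (on a circumcircle).
The farthest pair is P_3–P_4 with squared distance 493. The circle on this segment as diameter has centre (1, -1.5) and r² = 493/4 = 123.25.
Check P_1: distance² to centre = 7.25 ≤ 123.25, so it lies inside.
All remaining points lie in this disk, and no smaller disk contains both endpoints, so this is the minimum enclosing circle.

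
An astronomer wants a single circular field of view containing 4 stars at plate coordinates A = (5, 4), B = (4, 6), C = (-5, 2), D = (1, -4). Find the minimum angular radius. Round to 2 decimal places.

The minimum enclosing circle is determined by three boundary points: B, C, D.
Their circumcentre is (15/26, 41/26) with r² = 10573/338.
The farthest remaining point A is at distance² 8597/338 ≤ 10573/338.
r = √(10573/338) ≈ 5.59.

5.59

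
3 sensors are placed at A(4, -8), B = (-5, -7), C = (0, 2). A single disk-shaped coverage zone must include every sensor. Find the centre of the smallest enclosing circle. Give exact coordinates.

(-4/43, -165/43)

Side lengths²: AB² = 82, AC² = 116, BC² = 106.
Since AC² = 116 < 106 + 82 = 188, the triangle is acute, so the smallest enclosing circle is the circumcircle.
Circumcentre = (-4/43, -165/43), r² = 63017/1849.
Centre = (-4/43, -165/43).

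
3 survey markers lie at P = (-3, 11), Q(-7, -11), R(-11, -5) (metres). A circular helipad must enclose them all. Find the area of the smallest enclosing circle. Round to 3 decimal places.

392.699

Side lengths²: PQ² = 500, PR² = 320, QR² = 52.
Since PQ² = 500 ≥ 320 + 52 = 372, the angle opposite PQ is not acute, so the smallest enclosing circle has PQ as diameter.
Centre = midpoint of PQ = (-5, 0), r² = 500/4 = 125.
Area = π·r² = π·125 ≈ 392.699.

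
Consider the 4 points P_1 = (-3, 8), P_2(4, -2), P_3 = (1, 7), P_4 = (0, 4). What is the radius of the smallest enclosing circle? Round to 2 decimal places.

By Welzl's lemma the MEC is supported by two points (diametrically opposite) or three points (on a circumcircle).
The farthest pair is P_1–P_2 with squared distance 149. The circle on this segment as diameter has centre (0.5, 3) and r² = 149/4 = 37.25.
Check P_3: distance² to centre = 16.25 ≤ 37.25, so it lies inside.
All remaining points lie in this disk, and no smaller disk contains both endpoints, so this is the minimum enclosing circle.
r = √(37.25) ≈ 6.10.

6.10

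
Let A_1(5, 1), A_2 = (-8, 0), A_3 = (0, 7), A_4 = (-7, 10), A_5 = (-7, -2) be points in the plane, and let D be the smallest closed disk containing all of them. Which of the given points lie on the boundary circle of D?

The minimum enclosing circle of a finite set is fixed by two of the points (as a diameter) or three (as a circumcircle).
The minimum enclosing circle is determined by three boundary points: A_1, A_4, A_5.
Their circumcentre is (-2.125, 4) with r² = 59.765625.
The farthest remaining point A_2 is at distance² 50.515625 ≤ 59.765625.
The points at distance exactly r from the centre are A_1, A_4, A_5 — 3 points.

A_1, A_4, A_5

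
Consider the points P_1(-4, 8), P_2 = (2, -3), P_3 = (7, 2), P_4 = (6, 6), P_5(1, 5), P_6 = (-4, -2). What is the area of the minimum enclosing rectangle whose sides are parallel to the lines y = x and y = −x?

153

In coordinates u = x + y, v = x − y the rectangle is axis-aligned; the map (x,y)→(u,v) scales areas by 2.
u-values: 4, -1, 9, 12, 6, -6; range = 12 − (-6) = 18.
v-values: -12, 5, 5, 0, -4, -2; range = 5 − (-12) = 17.
Area = (18 × 17) / 2 = 153.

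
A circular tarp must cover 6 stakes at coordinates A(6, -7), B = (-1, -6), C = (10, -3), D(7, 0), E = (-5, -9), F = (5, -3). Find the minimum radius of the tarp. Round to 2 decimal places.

By Welzl's lemma the MEC is supported by two points (diametrically opposite) or three points (on a circumcircle).
The farthest pair is C–E with squared distance 261. The circle on this segment as diameter has centre (2.5, -6) and r² = 261/4 = 65.25.
Check A: distance² to centre = 13.25 ≤ 65.25, so it lies inside.
All remaining points lie in this disk, and no smaller disk contains both endpoints, so this is the minimum enclosing circle.
r = √(65.25) ≈ 8.08.

8.08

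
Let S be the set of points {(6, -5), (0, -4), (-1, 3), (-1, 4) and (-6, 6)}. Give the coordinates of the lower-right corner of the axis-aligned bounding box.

x-range [-6, 6], y-range [-5, 6].
The lower-right corner is (6, -5).

(6, -5)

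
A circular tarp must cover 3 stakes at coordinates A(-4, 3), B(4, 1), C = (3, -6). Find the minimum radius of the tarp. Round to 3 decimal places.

Side lengths²: AB² = 68, AC² = 130, BC² = 50.
Since AC² = 130 ≥ 68 + 50 = 118, the angle opposite AC is not acute, so the smallest enclosing circle has AC as diameter.
Centre = midpoint of AC = (-0.5, -1.5), r² = 130/4 = 32.5.
r = √(32.5) ≈ 5.701.

5.701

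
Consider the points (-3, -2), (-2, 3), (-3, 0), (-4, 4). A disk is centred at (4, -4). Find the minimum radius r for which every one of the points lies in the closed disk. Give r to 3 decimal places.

The required radius is the distance from (4, -4) to the farthest point.
Squared distances: 53, 85, 65, 128.
Maximum is 128, attained at (-4, 4).
r = √128 ≈ 11.314.

11.314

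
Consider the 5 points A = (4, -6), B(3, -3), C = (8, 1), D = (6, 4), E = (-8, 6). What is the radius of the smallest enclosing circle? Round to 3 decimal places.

8.688

The minimum enclosing circle is determined by three boundary points: A, C, E.
Their circumcentre is (-15/22, 29/22) with r² = 18265/242.
The farthest remaining point D is at distance² 12545/242 ≤ 18265/242.
r = √(18265/242) ≈ 8.688.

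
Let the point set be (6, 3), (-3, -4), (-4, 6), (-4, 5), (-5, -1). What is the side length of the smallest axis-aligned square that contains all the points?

11

The bounding box has width 11 and height 10.
An axis-aligned square enclosing the set must have side ≥ max(width, height).
So the minimum side is max(11, 10) = 11.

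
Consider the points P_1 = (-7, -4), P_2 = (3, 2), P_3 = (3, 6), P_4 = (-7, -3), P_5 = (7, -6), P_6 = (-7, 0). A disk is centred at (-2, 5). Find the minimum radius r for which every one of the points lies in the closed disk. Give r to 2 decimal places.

14.21

The required radius is the distance from (-2, 5) to the farthest point.
Squared distances: 106, 34, 26, 89, 202, 50.
Maximum is 202, attained at P_5.
r = √202 ≈ 14.21.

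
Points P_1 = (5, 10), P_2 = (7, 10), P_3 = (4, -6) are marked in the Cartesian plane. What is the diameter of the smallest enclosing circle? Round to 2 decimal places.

Side lengths²: P_1P_2² = 4, P_1P_3² = 257, P_2P_3² = 265.
Since P_2P_3² = 265 ≥ 257 + 4 = 261, the angle opposite P_2P_3 is not acute, so the smallest enclosing circle has P_2P_3 as diameter.
Centre = midpoint of P_2P_3 = (5.5, 2), r² = 265/4 = 66.25.
Diameter = 2r = 2√(66.25) ≈ 16.28.

16.28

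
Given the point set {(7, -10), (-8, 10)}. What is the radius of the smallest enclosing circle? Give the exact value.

12.5

The smallest circle enclosing two points has them as diameter endpoints.
Centre = midpoint = (-0.5, 0); r² = |(7, -10)−(-8, 10)|²/4 = 625/4 = 156.25.
r = √(156.25) = 12.5.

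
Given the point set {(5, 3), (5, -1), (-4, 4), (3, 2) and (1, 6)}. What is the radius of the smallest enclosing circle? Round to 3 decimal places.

5.148

By Welzl's lemma the MEC is supported by two points (diametrically opposite) or three points (on a circumcircle).
The farthest pair is (5, -1)–(-4, 4) with squared distance 106. The circle on this segment as diameter has centre (0.5, 1.5) and r² = 106/4 = 26.5.
Check (5, 3): distance² to centre = 22.5 ≤ 26.5, so it lies inside.
All remaining points lie in this disk, and no smaller disk contains both endpoints, so this is the minimum enclosing circle.
r = √(26.5) ≈ 5.148.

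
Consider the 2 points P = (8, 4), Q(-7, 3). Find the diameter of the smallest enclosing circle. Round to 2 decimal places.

The smallest circle enclosing two points has them as diameter endpoints.
Centre = midpoint = (0.5, 3.5); r² = |PQ|²/4 = 226/4 = 56.5.
Diameter = 2r = 2√(56.5) ≈ 15.03.

15.03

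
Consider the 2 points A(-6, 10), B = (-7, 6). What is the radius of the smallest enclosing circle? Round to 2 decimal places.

The smallest circle enclosing two points has them as diameter endpoints.
Centre = midpoint = (-6.5, 8); r² = |AB|²/4 = 17/4 = 4.25.
r = √(4.25) ≈ 2.06.

2.06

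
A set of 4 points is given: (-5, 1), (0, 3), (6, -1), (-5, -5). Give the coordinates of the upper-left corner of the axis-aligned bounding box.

x-range [-5, 6], y-range [-5, 3].
The upper-left corner is (-5, 3).

(-5, 3)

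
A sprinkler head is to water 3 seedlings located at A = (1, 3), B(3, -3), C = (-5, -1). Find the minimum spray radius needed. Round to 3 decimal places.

Side lengths²: AB² = 40, AC² = 52, BC² = 68.
Since BC² = 68 < 52 + 40 = 92, the triangle is acute, so the smallest enclosing circle is the circumcircle.
Circumcentre = (-8/11, -10/11), r² = 2210/121.
r = √(2210/121) ≈ 4.274.

4.274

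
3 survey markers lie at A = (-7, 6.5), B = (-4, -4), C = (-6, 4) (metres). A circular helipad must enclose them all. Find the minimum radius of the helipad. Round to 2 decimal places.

5.46

Side lengths²: AB² = 119.25, AC² = 7.25, BC² = 68.
Since AB² = 119.25 ≥ 68 + 7.25 = 75.25, the angle opposite AB is not acute, so the smallest enclosing circle has AB as diameter.
Centre = midpoint of AB = (-5.5, 1.25), r² = 119.25/4 = 29.8125.
r = √(29.8125) ≈ 5.46.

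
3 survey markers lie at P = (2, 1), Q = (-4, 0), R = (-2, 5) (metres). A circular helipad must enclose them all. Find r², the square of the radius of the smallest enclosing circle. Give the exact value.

Side lengths²: PQ² = 37, PR² = 32, QR² = 29.
Since PQ² = 37 < 32 + 29 = 61, the triangle is acute, so the smallest enclosing circle is the circumcircle.
Circumcentre = (-17/14, 25/14), r² = 1073/98.

1073/98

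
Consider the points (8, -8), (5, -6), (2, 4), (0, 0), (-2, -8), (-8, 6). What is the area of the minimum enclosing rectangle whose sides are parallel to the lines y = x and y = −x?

240

In coordinates u = x + y, v = x − y the rectangle is axis-aligned; the map (x,y)→(u,v) scales areas by 2.
u-values: 0, -1, 6, 0, -10, -2; range = 6 − (-10) = 16.
v-values: 16, 11, -2, 0, 6, -14; range = 16 − (-14) = 30.
Area = (16 × 30) / 2 = 240.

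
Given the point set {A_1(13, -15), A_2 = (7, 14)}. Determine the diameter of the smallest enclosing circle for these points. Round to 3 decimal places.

The smallest circle enclosing two points has them as diameter endpoints.
Centre = midpoint = (10, -0.5); r² = |A_1A_2|²/4 = 877/4 = 219.25.
Diameter = 2r = 2√(219.25) ≈ 29.614.

29.614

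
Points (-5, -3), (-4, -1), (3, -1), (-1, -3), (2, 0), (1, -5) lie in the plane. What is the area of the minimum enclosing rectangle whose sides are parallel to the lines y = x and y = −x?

In coordinates u = x + y, v = x − y the rectangle is axis-aligned; the map (x,y)→(u,v) scales areas by 2.
u-values: -8, -5, 2, -4, 2, -4; range = 2 − (-8) = 10.
v-values: -2, -3, 4, 2, 2, 6; range = 6 − (-3) = 9.
Area = (10 × 9) / 2 = 45.

45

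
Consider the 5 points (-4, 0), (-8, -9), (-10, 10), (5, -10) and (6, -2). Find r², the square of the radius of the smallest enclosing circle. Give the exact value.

156.25

The farthest pair is (-10, 10)–(5, -10) with squared distance 625. The circle on this segment as diameter has centre (-2.5, 0) and r² = 625/4 = 156.25.
Check (-4, 0): distance² to centre = 2.25 ≤ 156.25, so it lies inside.
All remaining points lie in this disk, and no smaller disk contains both endpoints, so this is the minimum enclosing circle.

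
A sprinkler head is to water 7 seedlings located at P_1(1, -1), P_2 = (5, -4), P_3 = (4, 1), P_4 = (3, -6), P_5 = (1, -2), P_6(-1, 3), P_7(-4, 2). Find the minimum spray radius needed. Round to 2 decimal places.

5.42

The minimum enclosing circle is determined by three boundary points: P_2, P_4, P_7.
Their circumcentre is (0.3, -1.3) with r² = 29.38.
The farthest remaining point P_6 is at distance² 20.18 ≤ 29.38.
r = √(29.38) ≈ 5.42.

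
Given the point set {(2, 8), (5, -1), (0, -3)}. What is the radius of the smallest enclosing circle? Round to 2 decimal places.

5.59

Call the three points A, B, C in the order given.
Side lengths²: AB² = 90, AC² = 125, BC² = 29.
Since AC² = 125 ≥ 90 + 29 = 119, the angle opposite AC is not acute, so the smallest enclosing circle has AC as diameter.
Centre = midpoint of AC = (1, 2.5), r² = 125/4 = 31.25.
r = √(31.25) ≈ 5.59.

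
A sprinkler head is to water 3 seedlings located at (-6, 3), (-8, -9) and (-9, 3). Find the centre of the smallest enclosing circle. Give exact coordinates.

(-7.5, -35/12)

Call the three points A, B, C in the order given.
Side lengths²: AB² = 148, AC² = 9, BC² = 145.
Since AB² = 148 < 145 + 9 = 154, the triangle is acute, so the smallest enclosing circle is the circumcircle.
Circumcentre = (-7.5, -35/12), r² = 5365/144.
Centre = (-7.5, -35/12).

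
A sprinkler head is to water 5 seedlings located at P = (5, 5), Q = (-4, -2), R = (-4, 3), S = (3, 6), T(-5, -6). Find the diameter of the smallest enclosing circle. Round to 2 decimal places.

The farthest pair is P–T with squared distance 221. The circle on this segment as diameter has centre (0, -0.5) and r² = 221/4 = 55.25.
Check Q: distance² to centre = 18.25 ≤ 55.25, so it lies inside.
All remaining points lie in this disk, and no smaller disk contains both endpoints, so this is the minimum enclosing circle.
Diameter = 2r = 2√(55.25) ≈ 14.87.

14.87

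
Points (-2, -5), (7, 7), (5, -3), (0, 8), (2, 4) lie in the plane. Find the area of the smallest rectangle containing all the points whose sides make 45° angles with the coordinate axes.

In coordinates u = x + y, v = x − y the rectangle is axis-aligned; the map (x,y)→(u,v) scales areas by 2.
u-values: -7, 14, 2, 8, 6; range = 14 − (-7) = 21.
v-values: 3, 0, 8, -8, -2; range = 8 − (-8) = 16.
Area = (21 × 16) / 2 = 168.

168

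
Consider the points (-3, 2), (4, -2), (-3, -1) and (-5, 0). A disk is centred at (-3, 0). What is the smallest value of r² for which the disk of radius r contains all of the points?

53

The required radius is the distance from (-3, 0) to the farthest point.
Squared distances: 4, 53, 1, 4.
Maximum is 53, attained at (4, -2).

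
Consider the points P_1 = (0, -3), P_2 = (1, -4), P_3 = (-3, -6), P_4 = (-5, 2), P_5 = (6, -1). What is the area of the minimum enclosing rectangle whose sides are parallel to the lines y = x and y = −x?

In coordinates u = x + y, v = x − y the rectangle is axis-aligned; the map (x,y)→(u,v) scales areas by 2.
u-values: -3, -3, -9, -3, 5; range = 5 − (-9) = 14.
v-values: 3, 5, 3, -7, 7; range = 7 − (-7) = 14.
Area = (14 × 14) / 2 = 98.

98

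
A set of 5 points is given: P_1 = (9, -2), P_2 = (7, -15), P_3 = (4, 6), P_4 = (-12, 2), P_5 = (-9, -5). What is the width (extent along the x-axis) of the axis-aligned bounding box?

21

max x = 9, min x = -12, so width = 21.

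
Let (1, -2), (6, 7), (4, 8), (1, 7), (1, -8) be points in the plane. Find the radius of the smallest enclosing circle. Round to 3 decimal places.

By Welzl's lemma the MEC is supported by two points (diametrically opposite) or three points (on a circumcircle).
The farthest pair is (4, 8)–(1, -8) with squared distance 265. The circle on this segment as diameter has centre (2.5, 0) and r² = 265/4 = 66.25.
Check (1, -2): distance² to centre = 6.25 ≤ 66.25, so it lies inside.
All remaining points lie in this disk, and no smaller disk contains both endpoints, so this is the minimum enclosing circle.
r = √(66.25) ≈ 8.139.

8.139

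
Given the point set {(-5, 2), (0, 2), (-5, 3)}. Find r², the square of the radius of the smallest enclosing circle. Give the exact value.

6.5

Call the three points A, B, C in the order given.
Side lengths²: AB² = 25, AC² = 1, BC² = 26.
Since BC² = 26 ≥ 25 + 1 = 26, the angle opposite BC is not acute, so the smallest enclosing circle has BC as diameter.
Centre = midpoint of BC = (-2.5, 2.5), r² = 26/4 = 6.5.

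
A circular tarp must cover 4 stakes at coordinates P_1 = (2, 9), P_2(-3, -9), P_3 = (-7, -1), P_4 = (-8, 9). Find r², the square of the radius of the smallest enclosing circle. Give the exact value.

121801/1296

By Welzl's lemma the MEC is supported by two points (diametrically opposite) or three points (on a circumcircle).
The minimum enclosing circle is determined by three boundary points: P_1, P_2, P_4.
Their circumcentre is (-3, 25/36) with r² = 121801/1296.
The farthest remaining point P_3 is at distance² 24457/1296 ≤ 121801/1296.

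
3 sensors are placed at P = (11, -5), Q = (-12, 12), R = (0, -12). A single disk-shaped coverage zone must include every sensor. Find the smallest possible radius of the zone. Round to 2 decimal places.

Side lengths²: PQ² = 818, PR² = 170, QR² = 720.
Since PQ² = 818 < 720 + 170 = 890, the triangle is acute, so the smallest enclosing circle is the circumcircle.
Circumcentre = (-40/29, 67/29), r² = 173825/841.
r = √(173825/841) ≈ 14.38.

14.38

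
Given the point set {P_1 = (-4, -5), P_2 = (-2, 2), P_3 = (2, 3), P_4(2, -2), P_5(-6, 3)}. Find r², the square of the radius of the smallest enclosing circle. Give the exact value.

26.5625

A smallest enclosing disk is always determined by at most three of the input points on its boundary.
The minimum enclosing circle is determined by three boundary points: P_1, P_3, P_5.
Their circumcentre is (-2, -0.25) with r² = 26.5625.
The farthest remaining point P_4 is at distance² 19.0625 ≤ 26.5625.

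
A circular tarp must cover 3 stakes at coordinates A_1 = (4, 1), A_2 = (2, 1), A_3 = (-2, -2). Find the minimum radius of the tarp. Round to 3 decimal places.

3.354

Side lengths²: A_1A_2² = 4, A_1A_3² = 45, A_2A_3² = 25.
Since A_1A_3² = 45 ≥ 25 + 4 = 29, the angle opposite A_1A_3 is not acute, so the smallest enclosing circle has A_1A_3 as diameter.
Centre = midpoint of A_1A_3 = (1, -0.5), r² = 45/4 = 11.25.
r = √(11.25) ≈ 3.354.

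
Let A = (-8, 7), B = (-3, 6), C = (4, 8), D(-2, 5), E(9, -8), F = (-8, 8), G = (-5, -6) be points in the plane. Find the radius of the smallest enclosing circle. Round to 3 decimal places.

By Welzl's lemma the MEC is supported by two points (diametrically opposite) or three points (on a circumcircle).
The farthest pair is E–F with squared distance 545. The circle on this segment as diameter has centre (0.5, 0) and r² = 545/4 = 136.25.
Check A: distance² to centre = 121.25 ≤ 136.25, so it lies inside.
All remaining points lie in this disk, and no smaller disk contains both endpoints, so this is the minimum enclosing circle.
r = √(136.25) ≈ 11.673.

11.673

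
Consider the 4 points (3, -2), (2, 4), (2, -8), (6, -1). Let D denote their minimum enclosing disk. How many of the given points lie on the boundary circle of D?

The farthest pair is (2, 4)–(2, -8) with squared distance 144. The circle on this segment as diameter has centre (2, -2) and r² = 144/4 = 36.
Check (3, -2): distance² to centre = 1 ≤ 36, so it lies inside.
All remaining points lie in this disk, and no smaller disk contains both endpoints, so this is the minimum enclosing circle.
The points at distance exactly r from the centre are (2, 4), (2, -8) — 2 points.

2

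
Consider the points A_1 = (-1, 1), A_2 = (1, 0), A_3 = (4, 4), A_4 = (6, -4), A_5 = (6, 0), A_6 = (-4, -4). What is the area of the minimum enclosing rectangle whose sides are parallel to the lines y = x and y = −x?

In coordinates u = x + y, v = x − y the rectangle is axis-aligned; the map (x,y)→(u,v) scales areas by 2.
u-values: 0, 1, 8, 2, 6, -8; range = 8 − (-8) = 16.
v-values: -2, 1, 0, 10, 6, 0; range = 10 − (-2) = 12.
Area = (16 × 12) / 2 = 96.

96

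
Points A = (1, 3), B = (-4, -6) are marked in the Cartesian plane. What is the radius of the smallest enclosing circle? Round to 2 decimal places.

The smallest circle enclosing two points has them as diameter endpoints.
Centre = midpoint = (-1.5, -1.5); r² = |AB|²/4 = 106/4 = 26.5.
r = √(26.5) ≈ 5.15.

5.15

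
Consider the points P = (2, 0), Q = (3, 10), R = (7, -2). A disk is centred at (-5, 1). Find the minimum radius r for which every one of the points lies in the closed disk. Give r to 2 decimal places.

The required radius is the distance from (-5, 1) to the farthest point.
Squared distances: 50, 145, 153.
Maximum is 153, attained at R.
r = √153 ≈ 12.37.

12.37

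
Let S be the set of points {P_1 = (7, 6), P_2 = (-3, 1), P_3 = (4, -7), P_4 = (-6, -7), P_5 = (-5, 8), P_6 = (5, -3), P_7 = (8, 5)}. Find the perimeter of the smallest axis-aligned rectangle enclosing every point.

58

Width = max x − min x = 8 − (-6) = 14.
Height = max y − min y = 8 − (-7) = 15.
Perimeter = 2(14 + 15) = 58.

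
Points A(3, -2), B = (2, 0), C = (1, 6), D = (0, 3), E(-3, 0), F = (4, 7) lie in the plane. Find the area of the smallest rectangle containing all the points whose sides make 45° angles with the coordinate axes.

70

In coordinates u = x + y, v = x − y the rectangle is axis-aligned; the map (x,y)→(u,v) scales areas by 2.
u-values: 1, 2, 7, 3, -3, 11; range = 11 − (-3) = 14.
v-values: 5, 2, -5, -3, -3, -3; range = 5 − (-5) = 10.
Area = (14 × 10) / 2 = 70.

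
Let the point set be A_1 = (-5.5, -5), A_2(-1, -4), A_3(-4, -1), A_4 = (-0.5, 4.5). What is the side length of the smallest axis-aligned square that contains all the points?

The bounding box has width 5 and height 9.5.
An axis-aligned square enclosing the set must have side ≥ max(width, height).
So the minimum side is max(5, 9.5) = 9.5.

9.5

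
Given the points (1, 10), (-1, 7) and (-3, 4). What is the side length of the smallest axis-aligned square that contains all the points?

The bounding box has width 4 and height 6.
An axis-aligned square enclosing the set must have side ≥ max(width, height).
So the minimum side is max(4, 6) = 6.

6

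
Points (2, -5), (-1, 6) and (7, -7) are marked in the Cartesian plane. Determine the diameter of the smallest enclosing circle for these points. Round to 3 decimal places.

Call the three points A, B, C in the order given.
Side lengths²: AB² = 130, AC² = 29, BC² = 233.
Since BC² = 233 ≥ 130 + 29 = 159, the angle opposite BC is not acute, so the smallest enclosing circle has BC as diameter.
Centre = midpoint of BC = (3, -0.5), r² = 233/4 = 58.25.
Diameter = 2r = 2√(58.25) ≈ 15.264.

15.264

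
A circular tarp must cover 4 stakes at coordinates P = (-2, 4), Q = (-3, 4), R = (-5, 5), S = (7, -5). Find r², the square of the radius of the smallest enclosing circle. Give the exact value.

61

The minimum enclosing circle of a finite set is fixed by two of the points (as a diameter) or three (as a circumcircle).
The farthest pair is R–S with squared distance 244. The circle on this segment as diameter has centre (1, 0) and r² = 244/4 = 61.
Check P: distance² to centre = 25 ≤ 61, so it lies inside.
All remaining points lie in this disk, and no smaller disk contains both endpoints, so this is the minimum enclosing circle.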